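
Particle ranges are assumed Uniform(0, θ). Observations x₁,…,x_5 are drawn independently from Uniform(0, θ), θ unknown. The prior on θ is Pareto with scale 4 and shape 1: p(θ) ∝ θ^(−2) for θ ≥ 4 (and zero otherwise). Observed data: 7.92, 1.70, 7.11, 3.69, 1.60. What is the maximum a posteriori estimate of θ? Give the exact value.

θ̂_MAP = 7.92

The Uniform(0, θ) likelihood is θ^(−n) for θ ≥ max(xᵢ), zero otherwise. Here max(xᵢ) = 7.92.
Posterior ∝ θ^(−2) · θ^(−5) = θ^(−7) on θ ≥ max(4, 7.92) = 7.92.
This density is strictly decreasing in θ, so the posterior mode lies at the lower boundary of the support.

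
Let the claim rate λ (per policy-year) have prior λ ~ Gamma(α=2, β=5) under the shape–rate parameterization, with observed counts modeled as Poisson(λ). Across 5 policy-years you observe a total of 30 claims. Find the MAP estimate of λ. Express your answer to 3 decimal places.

λ̂_MAP = 3.100

Σxᵢ = 30, n = 5.
Posterior ∝ λe^(−5λ) · λ^30e^(−5λ) = λ^31e^(−10λ), i.e. Gamma(shape=32, rate=10).
The mode of a Gamma(a, b) with a ≥ 1 (shape–rate) is (a−1)/b = 31/10 ≈ 3.100.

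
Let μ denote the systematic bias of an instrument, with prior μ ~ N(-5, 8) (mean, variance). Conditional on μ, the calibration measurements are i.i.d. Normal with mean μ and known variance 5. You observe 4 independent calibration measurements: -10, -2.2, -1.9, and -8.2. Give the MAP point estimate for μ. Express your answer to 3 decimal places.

n = 4; x̄ = ((-10) + (-2.2) + (-1.9) + (-8.2))/4 = -22.3/4 = -5.575.
For a Normal prior and Normal likelihood with known variance, the posterior is Normal; its mode equals its mean, the precision-weighted average.
Prior precision 1/σ₀² = 1/8 = 0.125; data precision n/σ² = 4/5 = 0.8.
μ̂ = (0.125·(-5) + 0.8·(-5.575)) / (0.125 + 0.8) = (-5.085)/0.925 = -1017/185 ≈ -5.497.

μ̂_MAP = -5.497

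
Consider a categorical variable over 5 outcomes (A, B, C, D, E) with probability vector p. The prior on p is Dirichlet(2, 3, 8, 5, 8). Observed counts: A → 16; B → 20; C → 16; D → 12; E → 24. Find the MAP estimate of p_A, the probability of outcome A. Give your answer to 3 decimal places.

The posterior is Dirichlet(αᵢ + nᵢ) = Dirichlet(18, 23, 24, 17, 32).
For a Dirichlet(a₁,…,a_K) with all aᵢ > 1, the mode has j-th component (aⱼ − 1)/(Σaᵢ − K).
Here Σaᵢ = 114 and K = 5, so p_A = (18 − 1)/(114 − 5) = 17/109 ≈ 0.156.

MAP estimate of p_A = 0.156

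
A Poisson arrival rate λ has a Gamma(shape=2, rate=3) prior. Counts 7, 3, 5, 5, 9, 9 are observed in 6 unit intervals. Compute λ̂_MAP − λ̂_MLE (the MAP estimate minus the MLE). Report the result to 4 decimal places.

MAP − MLE = -2.0000

Σxᵢ = 38. Posterior is Gamma(40, 9); MAP = (40−1)/9 = 39/9 ≈ 4.33333.
MLE = x̄ = 38/6 ≈ 6.33333.
Difference = 39/9 − 38/6 = -2 ≈ -2.0000.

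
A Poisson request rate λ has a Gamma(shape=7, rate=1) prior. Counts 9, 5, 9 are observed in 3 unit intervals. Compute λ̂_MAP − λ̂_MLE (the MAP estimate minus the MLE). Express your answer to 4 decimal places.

MAP − MLE = -0.4167

Σxᵢ = 23. Posterior is Gamma(30, 4); MAP = (30−1)/4 = 29/4 ≈ 7.25000.
MLE = x̄ = 23/3 ≈ 7.66667.
Difference = 29/4 − 23/3 = -5/12 ≈ -0.4167.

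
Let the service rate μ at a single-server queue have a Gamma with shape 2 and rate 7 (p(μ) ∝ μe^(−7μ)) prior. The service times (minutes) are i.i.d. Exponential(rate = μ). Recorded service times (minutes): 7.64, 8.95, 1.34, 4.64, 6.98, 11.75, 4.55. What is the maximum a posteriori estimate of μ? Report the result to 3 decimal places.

μ̂_MAP = 0.151

The Exponential(rate=μ) likelihood is ∝ μ^n e^(−μΣtᵢ). Here n = 7 and Σtᵢ = 7.64 + 8.95 + 1.34 + 4.64 + 6.98 + 11.75 + 4.55 = 45.85.
Posterior ∝ μe^(−7μ) · μ^7e^(−45.85μ) = μ^8e^(−52.85μ), i.e. Gamma(9, 52.85).
Mode = (a−1)/b = 8/52.85 ≈ 0.151.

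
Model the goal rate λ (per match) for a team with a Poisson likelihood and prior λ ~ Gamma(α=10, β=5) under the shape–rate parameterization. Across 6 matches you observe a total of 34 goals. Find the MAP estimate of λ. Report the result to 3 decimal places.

λ̂_MAP = 3.909

Σxᵢ = 34, n = 6.
Posterior ∝ λ^9e^(−5λ) · λ^34e^(−6λ) = λ^43e^(−11λ), i.e. Gamma(shape=44, rate=11).
The mode of a Gamma(a, b) with a ≥ 1 (shape–rate) is (a−1)/b = 43/11 ≈ 3.909.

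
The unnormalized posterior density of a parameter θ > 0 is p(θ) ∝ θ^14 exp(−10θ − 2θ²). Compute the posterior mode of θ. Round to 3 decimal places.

θ̂_MAP = 1.000

ℓ'(θ) = 14/θ − 10 − 4θ. Setting this to zero and multiplying by θ: 4θ² + 10θ − 14 = 0.
θ = (−10 + √(10² + 4·4·14)) / (2·4) = (−10 + √324) / 8 = (−10 + 18)/8 = 1.
ℓ''(θ) = −14/θ² − 4 < 0, confirming a maximum.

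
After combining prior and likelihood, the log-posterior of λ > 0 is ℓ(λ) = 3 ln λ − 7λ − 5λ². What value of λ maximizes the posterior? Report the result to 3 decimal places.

λ̂_MAP = 0.300

ℓ'(λ) = 3/λ − 7 − 10λ. Setting this to zero and multiplying by λ: 10λ² + 7λ − 3 = 0.
λ = (−7 + √(7² + 4·10·3)) / (2·10) = (−7 + √169) / 20 = (−7 + 13)/20 = 3/10.
ℓ''(λ) = −3/λ² − 10 < 0, confirming a maximum.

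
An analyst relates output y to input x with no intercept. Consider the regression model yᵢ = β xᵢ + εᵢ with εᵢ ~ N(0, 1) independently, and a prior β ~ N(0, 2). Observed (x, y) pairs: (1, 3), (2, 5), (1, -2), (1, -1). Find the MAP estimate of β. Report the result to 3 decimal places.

β̂_MAP = 1.333

log p(β | y) = −Σ(yᵢ − βxᵢ)²/(2·1) − β²/(2·2) + const.
Setting the derivative to zero: Σxᵢ(yᵢ − βxᵢ)/1 − β/2 = 0, so β = Σxᵢyᵢ / (Σxᵢ² + σ²/τ²).
Σxᵢyᵢ = 1·3 + 2·5 + 1·(-2) + 1·(-1) = 10; Σxᵢ² = 7; σ²/τ² = 0.5.
β̂_MAP = 10 / (7 + 0.5) = 10/7.5 ≈ 1.333.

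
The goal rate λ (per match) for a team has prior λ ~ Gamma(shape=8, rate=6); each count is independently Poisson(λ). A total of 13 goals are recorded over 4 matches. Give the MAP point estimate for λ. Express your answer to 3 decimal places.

λ̂_MAP = 2.000

Σxᵢ = 13, n = 4.
Posterior ∝ λ^7e^(−6λ) · λ^13e^(−4λ) = λ^20e^(−10λ), i.e. Gamma(shape=21, rate=10).
The mode of a Gamma(a, b) with a ≥ 1 (shape–rate) is (a−1)/b = 20/10 ≈ 2.000.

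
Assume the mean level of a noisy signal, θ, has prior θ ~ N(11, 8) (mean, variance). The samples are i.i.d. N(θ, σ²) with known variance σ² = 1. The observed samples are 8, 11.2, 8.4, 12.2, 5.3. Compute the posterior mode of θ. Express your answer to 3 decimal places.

θ̂_MAP = 9.068

n = 5; x̄ = (8 + 11.2 + 8.4 + 12.2 + 5.3)/5 = 45.1/5 = 9.02.
For a Normal prior and Normal likelihood with known variance, the posterior is Normal; its mode equals its mean, the precision-weighted average.
Prior precision 1/σ₀² = 1/8 = 0.125; data precision n/σ² = 5/1 = 5.
θ̂ = (0.125·11 + 5·9.02) / (0.125 + 5) = 46.475/5.125 = 1859/205 ≈ 9.068.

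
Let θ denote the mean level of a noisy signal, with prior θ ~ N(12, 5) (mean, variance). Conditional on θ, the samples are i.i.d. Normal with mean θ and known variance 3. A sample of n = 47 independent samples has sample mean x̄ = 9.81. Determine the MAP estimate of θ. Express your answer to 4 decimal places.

n = 47, x̄ = 9.81.
For a Normal prior and Normal likelihood with known variance, the posterior is Normal; its mode equals its mean, the precision-weighted average.
Prior precision 1/σ₀² = 1/5 = 0.2; data precision n/σ² = 47/3.
θ̂ = (0.2·12 + (47/3)·9.81) / (0.2 + 47/3) = 156.09/(238/15) = 46827/4760 ≈ 9.8376.

θ̂_MAP = 9.8376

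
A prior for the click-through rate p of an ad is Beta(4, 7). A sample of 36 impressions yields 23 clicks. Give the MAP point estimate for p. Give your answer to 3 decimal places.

Prior: Beta(4, 7).
Data: 23 successes in 36 trials. The binomial likelihood contributes p^23(1−p)^13, so the posterior is Beta(4+23, 7+13) = Beta(27, 20).
For Beta(a, b) with a, b > 1 the mode is (a−1)/(a+b−2) = 26/45 ≈ 0.578.

p̂_MAP = 0.578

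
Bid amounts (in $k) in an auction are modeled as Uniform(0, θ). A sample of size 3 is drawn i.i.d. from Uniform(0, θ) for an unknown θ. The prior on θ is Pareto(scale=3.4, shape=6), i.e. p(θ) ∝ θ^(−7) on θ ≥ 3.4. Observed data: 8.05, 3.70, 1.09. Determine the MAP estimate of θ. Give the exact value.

θ̂_MAP = 8.05

The Uniform(0, θ) likelihood is θ^(−n) for θ ≥ max(xᵢ), zero otherwise. Here max(xᵢ) = 8.05.
Posterior ∝ θ^(−7) · θ^(−3) = θ^(−10) on θ ≥ max(3.4, 8.05) = 8.05.
This density is strictly decreasing in θ, so the posterior mode lies at the lower boundary of the support.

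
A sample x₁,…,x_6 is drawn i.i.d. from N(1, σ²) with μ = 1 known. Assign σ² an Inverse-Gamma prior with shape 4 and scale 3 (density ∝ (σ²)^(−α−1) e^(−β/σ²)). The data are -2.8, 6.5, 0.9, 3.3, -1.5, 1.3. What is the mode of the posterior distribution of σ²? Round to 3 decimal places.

σ̂²_MAP = 3.896

Sum of squared deviations about the known mean: SS = (-2.8−1)² + (6.5−1)² + (0.9−1)² + (3.3−1)² + (-1.5−1)² + (1.3−1)² = 56.33.
The Normal likelihood contributes (σ²)^(−n/2) exp(−SS/(2σ²)), so the posterior is Inverse-Gamma(α + n/2, β + SS/2) = Inverse-Gamma(7, 31.165).
The mode of Inverse-Gamma(a, b) is b/(a+1) = 31.165/8 ≈ 3.896.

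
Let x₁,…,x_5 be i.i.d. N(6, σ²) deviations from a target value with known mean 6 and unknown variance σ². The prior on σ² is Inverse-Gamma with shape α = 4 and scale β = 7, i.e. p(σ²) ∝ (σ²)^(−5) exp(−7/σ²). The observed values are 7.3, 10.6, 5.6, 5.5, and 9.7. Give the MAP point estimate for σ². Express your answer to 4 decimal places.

Sum of squared deviations about the known mean: SS = (7.3−6)² + (10.6−6)² + (5.6−6)² + (5.5−6)² + (9.7−6)² = 36.95.
The Normal likelihood contributes (σ²)^(−n/2) exp(−SS/(2σ²)), so the posterior is Inverse-Gamma(α + n/2, β + SS/2) = Inverse-Gamma(6.5, 25.475).
The mode of Inverse-Gamma(a, b) is b/(a+1) = 25.475/7.5 ≈ 3.3967.

σ̂²_MAP = 3.3967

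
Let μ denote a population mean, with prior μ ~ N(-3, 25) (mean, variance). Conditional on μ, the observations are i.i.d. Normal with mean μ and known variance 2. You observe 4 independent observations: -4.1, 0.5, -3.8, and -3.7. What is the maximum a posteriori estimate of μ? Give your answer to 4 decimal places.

μ̂_MAP = -2.7794

n = 4; x̄ = ((-4.1) + 0.5 + (-3.8) + (-3.7))/4 = -11.1/4 = -2.775.
For a Normal prior and Normal likelihood with known variance, the posterior is Normal; its mode equals its mean, the precision-weighted average.
Prior precision 1/σ₀² = 1/25 = 0.04; data precision n/σ² = 4/2 = 2.
μ̂ = (0.04·(-3) + 2·(-2.775)) / (0.04 + 2) = (-5.67)/2.04 = -189/68 ≈ -2.7794.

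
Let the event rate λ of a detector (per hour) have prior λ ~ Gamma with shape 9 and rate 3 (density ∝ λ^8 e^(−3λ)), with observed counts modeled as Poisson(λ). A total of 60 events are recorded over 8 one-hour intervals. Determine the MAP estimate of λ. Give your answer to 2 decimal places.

λ̂_MAP = 6.18

Σxᵢ = 60, n = 8.
Posterior ∝ λ^8e^(−3λ) · λ^60e^(−8λ) = λ^68e^(−11λ), i.e. Gamma(shape=69, rate=11).
The mode of a Gamma(a, b) with a ≥ 1 (shape–rate) is (a−1)/b = 68/11 ≈ 6.18.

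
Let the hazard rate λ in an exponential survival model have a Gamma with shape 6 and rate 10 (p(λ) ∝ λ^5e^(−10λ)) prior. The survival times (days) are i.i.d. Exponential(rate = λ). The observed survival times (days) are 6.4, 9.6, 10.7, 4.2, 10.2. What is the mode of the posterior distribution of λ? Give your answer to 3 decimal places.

The Exponential(rate=λ) likelihood is ∝ λ^n e^(−λΣtᵢ). Here n = 5 and Σtᵢ = 6.4 + 9.6 + 10.7 + 4.2 + 10.2 = 41.1.
Posterior ∝ λ^5e^(−10λ) · λ^5e^(−41.1λ) = λ^10e^(−51.1λ), i.e. Gamma(11, 51.1).
Mode = (a−1)/b = 10/51.1 ≈ 0.196.

λ̂_MAP = 0.196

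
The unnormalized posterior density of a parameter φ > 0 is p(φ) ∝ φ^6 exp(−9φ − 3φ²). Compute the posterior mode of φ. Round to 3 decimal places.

φ̂_MAP = 0.500

ℓ'(φ) = 6/φ − 9 − 6φ. Setting this to zero and multiplying by φ: 6φ² + 9φ − 6 = 0.
φ = (−9 + √(9² + 4·6·6)) / (2·6) = (−9 + √225) / 12 = (−9 + 15)/12 = 1/2.
ℓ''(φ) = −6/φ² − 6 < 0, confirming a maximum.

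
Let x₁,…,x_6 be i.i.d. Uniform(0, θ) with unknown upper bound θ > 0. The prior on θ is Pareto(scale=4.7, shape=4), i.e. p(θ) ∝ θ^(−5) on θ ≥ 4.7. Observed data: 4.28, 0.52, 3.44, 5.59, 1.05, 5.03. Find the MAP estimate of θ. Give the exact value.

The Uniform(0, θ) likelihood is θ^(−n) for θ ≥ max(xᵢ), zero otherwise. Here max(xᵢ) = 5.59.
Posterior ∝ θ^(−5) · θ^(−6) = θ^(−11) on θ ≥ max(4.7, 5.59) = 5.59.
This density is strictly decreasing in θ, so the posterior mode lies at the lower boundary of the support.

θ̂_MAP = 5.59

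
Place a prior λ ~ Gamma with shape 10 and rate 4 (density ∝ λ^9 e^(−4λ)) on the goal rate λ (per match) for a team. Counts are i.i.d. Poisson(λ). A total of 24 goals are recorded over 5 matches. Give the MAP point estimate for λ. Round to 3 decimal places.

λ̂_MAP = 3.667

Σxᵢ = 24, n = 5.
Posterior ∝ λ^9e^(−4λ) · λ^24e^(−5λ) = λ^33e^(−9λ), i.e. Gamma(shape=34, rate=9).
The mode of a Gamma(a, b) with a ≥ 1 (shape–rate) is (a−1)/b = 33/9 ≈ 3.667.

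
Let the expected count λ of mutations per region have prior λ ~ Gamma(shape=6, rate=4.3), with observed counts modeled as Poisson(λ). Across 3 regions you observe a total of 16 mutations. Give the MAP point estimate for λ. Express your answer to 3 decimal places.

Σxᵢ = 16, n = 3.
Posterior ∝ λ^5e^(−4.3λ) · λ^16e^(−3λ) = λ^21e^(−7.3λ), i.e. Gamma(shape=22, rate=7.3).
The mode of a Gamma(a, b) with a ≥ 1 (shape–rate) is (a−1)/b = 21/7.3 ≈ 2.877.

λ̂_MAP = 2.877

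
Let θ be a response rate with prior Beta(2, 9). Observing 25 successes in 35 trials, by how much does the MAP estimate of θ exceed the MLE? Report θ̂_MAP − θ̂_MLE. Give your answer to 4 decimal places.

Posterior is Beta(27, 19); MAP = (27−1)/(46−2) = 26/44 ≈ 0.59091.
MLE ignores the prior: θ̂_MLE = k/n = 25/35 ≈ 0.71429.
Difference = 26/44 − 25/35 = -19/154 ≈ -0.1234.

MAP − MLE = -0.1234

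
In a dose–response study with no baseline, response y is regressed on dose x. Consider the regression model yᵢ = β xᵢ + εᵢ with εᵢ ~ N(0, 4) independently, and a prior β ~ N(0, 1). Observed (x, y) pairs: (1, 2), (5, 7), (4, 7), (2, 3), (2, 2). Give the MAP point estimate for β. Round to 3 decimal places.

log p(β | y) = −Σ(yᵢ − βxᵢ)²/(2·4) − β²/(2·1) + const.
Setting the derivative to zero: Σxᵢ(yᵢ − βxᵢ)/4 − β/1 = 0, so β = Σxᵢyᵢ / (Σxᵢ² + σ²/τ²).
Σxᵢyᵢ = 1·2 + 5·7 + 4·7 + 2·3 + 2·2 = 75; Σxᵢ² = 50; σ²/τ² = 4.
β̂_MAP = 75 / (50 + 4) = 75/54 ≈ 1.389.

β̂_MAP = 1.389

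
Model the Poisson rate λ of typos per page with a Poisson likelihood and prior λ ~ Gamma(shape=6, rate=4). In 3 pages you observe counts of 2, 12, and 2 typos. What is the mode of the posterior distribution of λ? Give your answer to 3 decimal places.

λ̂_MAP = 3.000

Σxᵢ = 2+12+2 = 16, with n = 3.
Posterior ∝ λ^5e^(−4λ) · λ^16e^(−3λ) = λ^21e^(−7λ), i.e. Gamma(shape=22, rate=7).
The mode of a Gamma(a, b) with a ≥ 1 (shape–rate) is (a−1)/b = 21/7 ≈ 3.000.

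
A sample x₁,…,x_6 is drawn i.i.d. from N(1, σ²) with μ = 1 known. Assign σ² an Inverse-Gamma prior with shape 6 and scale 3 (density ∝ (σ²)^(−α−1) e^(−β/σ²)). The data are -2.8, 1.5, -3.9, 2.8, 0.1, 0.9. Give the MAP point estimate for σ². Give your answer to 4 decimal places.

Sum of squared deviations about the known mean: SS = (-2.8−1)² + (1.5−1)² + (-3.9−1)² + (2.8−1)² + (0.1−1)² + (0.9−1)² = 42.76.
The Normal likelihood contributes (σ²)^(−n/2) exp(−SS/(2σ²)), so the posterior is Inverse-Gamma(α + n/2, β + SS/2) = Inverse-Gamma(9, 24.38).
The mode of Inverse-Gamma(a, b) is b/(a+1) = 24.38/10 ≈ 2.4380.

σ̂²_MAP = 2.4380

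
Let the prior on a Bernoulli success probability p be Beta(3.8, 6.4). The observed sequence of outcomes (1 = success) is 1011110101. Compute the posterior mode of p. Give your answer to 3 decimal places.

Prior: Beta(3.8, 6.4).
Data: 7 successes in 10 trials (from the sequence). The binomial likelihood contributes p^7(1−p)^3, so the posterior is Beta(3.8+7, 6.4+3) = Beta(10.8, 9.4).
For Beta(a, b) with a, b > 1 the mode is (a−1)/(a+b−2) = 9.8/18.2 ≈ 0.538.

p̂_MAP = 0.538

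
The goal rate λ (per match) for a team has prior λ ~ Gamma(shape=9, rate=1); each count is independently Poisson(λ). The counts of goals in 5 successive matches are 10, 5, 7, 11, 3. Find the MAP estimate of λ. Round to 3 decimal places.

Σxᵢ = 10+5+7+11+3 = 36, with n = 5.
Posterior ∝ λ^8e^(−1λ) · λ^36e^(−5λ) = λ^44e^(−6λ), i.e. Gamma(shape=45, rate=6).
The mode of a Gamma(a, b) with a ≥ 1 (shape–rate) is (a−1)/b = 44/6 ≈ 7.333.

λ̂_MAP = 7.333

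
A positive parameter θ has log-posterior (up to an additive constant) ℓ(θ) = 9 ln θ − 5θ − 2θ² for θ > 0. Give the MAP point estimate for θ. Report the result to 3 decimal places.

ℓ'(θ) = 9/θ − 5 − 4θ. Setting this to zero and multiplying by θ: 4θ² + 5θ − 9 = 0.
θ = (−5 + √(5² + 4·4·9)) / (2·4) = (−5 + √169) / 8 = (−5 + 13)/8 = 1.
ℓ''(θ) = −9/θ² − 4 < 0, confirming a maximum.

θ̂_MAP = 1.000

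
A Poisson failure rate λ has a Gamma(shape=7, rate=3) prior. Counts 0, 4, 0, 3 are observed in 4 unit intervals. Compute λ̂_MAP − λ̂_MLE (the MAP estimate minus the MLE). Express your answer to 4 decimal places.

Σxᵢ = 7. Posterior is Gamma(14, 7); MAP = (14−1)/7 = 13/7 ≈ 1.85714.
MLE = x̄ = 7/4 ≈ 1.75000.
Difference = 13/7 − 7/4 = 3/28 ≈ 0.1071.

MAP − MLE = 0.1071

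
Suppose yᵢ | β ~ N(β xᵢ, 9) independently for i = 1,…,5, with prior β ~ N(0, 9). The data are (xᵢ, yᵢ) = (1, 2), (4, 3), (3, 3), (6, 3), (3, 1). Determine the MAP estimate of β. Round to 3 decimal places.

β̂_MAP = 0.611

log p(β | y) = −Σ(yᵢ − βxᵢ)²/(2·9) − β²/(2·9) + const.
Setting the derivative to zero: Σxᵢ(yᵢ − βxᵢ)/9 − β/9 = 0, so β = Σxᵢyᵢ / (Σxᵢ² + σ²/τ²).
Σxᵢyᵢ = 1·2 + 4·3 + 3·3 + 6·3 + 3·1 = 44; Σxᵢ² = 71; σ²/τ² = 1.
β̂_MAP = 44 / (71 + 1) = 44/72 ≈ 0.611.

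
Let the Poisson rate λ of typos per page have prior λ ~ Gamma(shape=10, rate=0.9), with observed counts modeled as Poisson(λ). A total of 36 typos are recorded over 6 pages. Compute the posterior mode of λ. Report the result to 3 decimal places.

λ̂_MAP = 6.522

Σxᵢ = 36, n = 6.
Posterior ∝ λ^9e^(−0.9λ) · λ^36e^(−6λ) = λ^45e^(−6.9λ), i.e. Gamma(shape=46, rate=6.9).
The mode of a Gamma(a, b) with a ≥ 1 (shape–rate) is (a−1)/b = 45/6.9 ≈ 6.522.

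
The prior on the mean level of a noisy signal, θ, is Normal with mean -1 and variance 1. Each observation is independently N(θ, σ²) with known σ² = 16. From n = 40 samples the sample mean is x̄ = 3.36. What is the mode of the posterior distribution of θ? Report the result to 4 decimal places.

θ̂_MAP = 2.1143

n = 40, x̄ = 3.36.
For a Normal prior and Normal likelihood with known variance, the posterior is Normal; its mode equals its mean, the precision-weighted average.
Prior precision 1/σ₀² = 1/1 = 1; data precision n/σ² = 40/16 = 2.5.
θ̂ = (1·(-1) + 2.5·3.36) / (1 + 2.5) = 7.4/3.5 = 74/35 ≈ 2.1143.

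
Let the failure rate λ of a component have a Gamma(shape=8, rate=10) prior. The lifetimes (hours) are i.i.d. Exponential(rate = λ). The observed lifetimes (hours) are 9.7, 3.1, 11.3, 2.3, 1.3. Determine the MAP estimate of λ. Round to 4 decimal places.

λ̂_MAP = 0.3183

The Exponential(rate=λ) likelihood is ∝ λ^n e^(−λΣtᵢ). Here n = 5 and Σtᵢ = 9.7 + 3.1 + 11.3 + 2.3 + 1.3 = 27.7.
Posterior ∝ λ^7e^(−10λ) · λ^5e^(−27.7λ) = λ^12e^(−37.7λ), i.e. Gamma(13, 37.7).
Mode = (a−1)/b = 12/37.7 ≈ 0.3183.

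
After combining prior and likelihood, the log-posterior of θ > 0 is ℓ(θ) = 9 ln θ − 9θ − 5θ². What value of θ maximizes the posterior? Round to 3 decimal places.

ℓ'(θ) = 9/θ − 9 − 10θ. Setting this to zero and multiplying by θ: 10θ² + 9θ − 9 = 0.
θ = (−9 + √(9² + 4·10·9)) / (2·10) = (−9 + √441) / 20 = (−9 + 21)/20 = 3/5.
ℓ''(θ) = −9/θ² − 10 < 0, confirming a maximum.

θ̂_MAP = 0.600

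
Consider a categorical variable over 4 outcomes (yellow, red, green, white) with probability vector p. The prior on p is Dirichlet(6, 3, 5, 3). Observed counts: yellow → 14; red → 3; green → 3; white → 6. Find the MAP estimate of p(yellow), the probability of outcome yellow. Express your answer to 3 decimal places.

The posterior is Dirichlet(αᵢ + nᵢ) = Dirichlet(20, 6, 8, 9).
For a Dirichlet(a₁,…,a_K) with all aᵢ > 1, the mode has j-th component (aⱼ − 1)/(Σaᵢ − K).
Here Σaᵢ = 43 and K = 4, so p(yellow) = (20 − 1)/(43 − 4) = 19/39 ≈ 0.487.

MAP estimate of p(yellow) = 0.487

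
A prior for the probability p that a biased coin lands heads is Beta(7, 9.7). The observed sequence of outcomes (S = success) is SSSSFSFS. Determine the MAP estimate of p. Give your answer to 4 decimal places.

Prior: Beta(7, 9.7).
Data: 6 successes in 8 trials (from the sequence). The binomial likelihood contributes p^6(1−p)^2, so the posterior is Beta(7+6, 9.7+2) = Beta(13, 11.7).
For Beta(a, b) with a, b > 1 the mode is (a−1)/(a+b−2) = 12/22.7 ≈ 0.5286.

p̂_MAP = 0.5286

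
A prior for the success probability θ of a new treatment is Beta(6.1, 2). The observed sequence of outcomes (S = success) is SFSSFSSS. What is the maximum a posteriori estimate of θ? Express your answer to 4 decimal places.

θ̂_MAP = 0.7872

Prior: Beta(6.1, 2).
Data: 6 successes in 8 trials (from the sequence). The binomial likelihood contributes θ^6(1−θ)^2, so the posterior is Beta(6.1+6, 2+2) = Beta(12.1, 4).
For Beta(a, b) with a, b > 1 the mode is (a−1)/(a+b−2) = 11.1/14.1 ≈ 0.7872.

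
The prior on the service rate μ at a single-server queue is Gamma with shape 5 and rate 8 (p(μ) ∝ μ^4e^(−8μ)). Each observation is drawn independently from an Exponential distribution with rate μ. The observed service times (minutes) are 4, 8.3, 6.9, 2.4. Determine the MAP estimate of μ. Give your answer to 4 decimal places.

μ̂_MAP = 0.2703

The Exponential(rate=μ) likelihood is ∝ μ^n e^(−μΣtᵢ). Here n = 4 and Σtᵢ = 4 + 8.3 + 6.9 + 2.4 = 21.6.
Posterior ∝ μ^4e^(−8μ) · μ^4e^(−21.6μ) = μ^8e^(−29.6μ), i.e. Gamma(9, 29.6).
Mode = (a−1)/b = 8/29.6 ≈ 0.2703.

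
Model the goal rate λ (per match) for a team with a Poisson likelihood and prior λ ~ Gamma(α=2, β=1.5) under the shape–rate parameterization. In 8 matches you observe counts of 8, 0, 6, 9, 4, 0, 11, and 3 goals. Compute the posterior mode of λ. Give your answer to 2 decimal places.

Σxᵢ = 8+0+6+9+4+0+11+3 = 41, with n = 8.
Posterior ∝ λe^(−1.5λ) · λ^41e^(−8λ) = λ^42e^(−9.5λ), i.e. Gamma(shape=43, rate=9.5).
The mode of a Gamma(a, b) with a ≥ 1 (shape–rate) is (a−1)/b = 42/9.5 ≈ 4.42.

λ̂_MAP = 4.42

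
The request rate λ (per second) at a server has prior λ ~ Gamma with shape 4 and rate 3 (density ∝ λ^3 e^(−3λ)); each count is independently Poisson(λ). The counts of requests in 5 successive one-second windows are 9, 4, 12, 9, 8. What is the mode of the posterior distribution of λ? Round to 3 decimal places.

Σxᵢ = 9+4+12+9+8 = 42, with n = 5.
Posterior ∝ λ^3e^(−3λ) · λ^42e^(−5λ) = λ^45e^(−8λ), i.e. Gamma(shape=46, rate=8).
The mode of a Gamma(a, b) with a ≥ 1 (shape–rate) is (a−1)/b = 45/8 ≈ 5.625.

λ̂_MAP = 5.625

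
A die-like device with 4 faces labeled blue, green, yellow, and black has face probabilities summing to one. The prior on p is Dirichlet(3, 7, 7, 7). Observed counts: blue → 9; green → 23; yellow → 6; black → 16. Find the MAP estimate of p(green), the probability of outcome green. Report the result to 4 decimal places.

The posterior is Dirichlet(αᵢ + nᵢ) = Dirichlet(12, 30, 13, 23).
For a Dirichlet(a₁,…,a_K) with all aᵢ > 1, the mode has j-th component (aⱼ − 1)/(Σaᵢ − K).
Here Σaᵢ = 78 and K = 4, so p(green) = (30 − 1)/(78 − 4) = 29/74 ≈ 0.3919.

MAP estimate of p(green) = 0.3919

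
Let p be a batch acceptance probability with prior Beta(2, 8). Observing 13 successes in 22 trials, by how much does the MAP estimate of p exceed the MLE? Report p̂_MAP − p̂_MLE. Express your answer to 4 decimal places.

MAP − MLE = -0.1242

Posterior is Beta(15, 17); MAP = (15−1)/(32−2) = 14/30 ≈ 0.46667.
MLE ignores the prior: p̂_MLE = k/n = 13/22 ≈ 0.59091.
Difference = 14/30 − 13/22 = -41/330 ≈ -0.1242.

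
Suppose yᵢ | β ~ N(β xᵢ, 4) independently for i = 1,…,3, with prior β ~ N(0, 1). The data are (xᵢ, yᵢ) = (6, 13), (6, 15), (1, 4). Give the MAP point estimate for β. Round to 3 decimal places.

β̂_MAP = 2.234

log p(β | y) = −Σ(yᵢ − βxᵢ)²/(2·4) − β²/(2·1) + const.
Setting the derivative to zero: Σxᵢ(yᵢ − βxᵢ)/4 − β/1 = 0, so β = Σxᵢyᵢ / (Σxᵢ² + σ²/τ²).
Σxᵢyᵢ = 6·13 + 6·15 + 1·4 = 172; Σxᵢ² = 73; σ²/τ² = 4.
β̂_MAP = 172 / (73 + 4) = 172/77 ≈ 2.234.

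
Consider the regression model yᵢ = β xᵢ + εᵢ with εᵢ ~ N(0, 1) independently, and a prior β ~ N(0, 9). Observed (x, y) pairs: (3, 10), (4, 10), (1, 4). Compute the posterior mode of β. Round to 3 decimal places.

β̂_MAP = 2.834

log p(β | y) = −Σ(yᵢ − βxᵢ)²/(2·1) − β²/(2·9) + const.
Setting the derivative to zero: Σxᵢ(yᵢ − βxᵢ)/1 − β/9 = 0, so β = Σxᵢyᵢ / (Σxᵢ² + σ²/τ²).
Σxᵢyᵢ = 3·10 + 4·10 + 1·4 = 74; Σxᵢ² = 26; σ²/τ² = 1/9.
β̂_MAP = 74 / (26 + 1/9) = 74/(235/9) = 666/235 ≈ 2.834.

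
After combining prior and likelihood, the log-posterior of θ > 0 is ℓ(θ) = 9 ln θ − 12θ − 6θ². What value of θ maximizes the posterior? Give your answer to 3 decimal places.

ℓ'(θ) = 9/θ − 12 − 12θ. Setting this to zero and multiplying by θ: 12θ² + 12θ − 9 = 0.
θ = (−12 + √(12² + 4·12·9)) / (2·12) = (−12 + √576) / 24 = (−12 + 24)/24 = 1/2.
ℓ''(θ) = −9/θ² − 12 < 0, confirming a maximum.

θ̂_MAP = 0.500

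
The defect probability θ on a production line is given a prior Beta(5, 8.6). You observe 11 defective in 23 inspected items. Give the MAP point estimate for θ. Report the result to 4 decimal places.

θ̂_MAP = 0.4335

Prior: Beta(5, 8.6).
Data: 11 successes in 23 trials. The binomial likelihood contributes θ^11(1−θ)^12, so the posterior is Beta(5+11, 8.6+12) = Beta(16, 20.6).
For Beta(a, b) with a, b > 1 the mode is (a−1)/(a+b−2) = 15/34.6 ≈ 0.4335.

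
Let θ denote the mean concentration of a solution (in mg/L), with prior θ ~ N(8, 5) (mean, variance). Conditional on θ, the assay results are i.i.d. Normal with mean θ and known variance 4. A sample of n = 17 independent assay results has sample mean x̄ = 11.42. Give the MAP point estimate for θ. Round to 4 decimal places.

n = 17, x̄ = 11.42.
For a Normal prior and Normal likelihood with known variance, the posterior is Normal; its mode equals its mean, the precision-weighted average.
Prior precision 1/σ₀² = 1/5 = 0.2; data precision n/σ² = 17/4 = 4.25.
θ̂ = (0.2·8 + 4.25·11.42) / (0.2 + 4.25) = 50.135/4.45 = 10027/890 ≈ 11.2663.

θ̂_MAP = 11.2663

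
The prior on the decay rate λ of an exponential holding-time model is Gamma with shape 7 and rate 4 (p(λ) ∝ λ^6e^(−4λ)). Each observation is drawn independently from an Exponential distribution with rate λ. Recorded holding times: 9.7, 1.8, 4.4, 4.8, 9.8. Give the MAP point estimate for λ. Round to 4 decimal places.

The Exponential(rate=λ) likelihood is ∝ λ^n e^(−λΣtᵢ). Here n = 5 and Σtᵢ = 9.7 + 1.8 + 4.4 + 4.8 + 9.8 = 30.5.
Posterior ∝ λ^6e^(−4λ) · λ^5e^(−30.5λ) = λ^11e^(−34.5λ), i.e. Gamma(12, 34.5).
Mode = (a−1)/b = 11/34.5 ≈ 0.3188.

λ̂_MAP = 0.3188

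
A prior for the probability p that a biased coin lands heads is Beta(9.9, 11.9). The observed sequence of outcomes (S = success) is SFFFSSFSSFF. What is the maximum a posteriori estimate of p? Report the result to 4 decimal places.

p̂_MAP = 0.4513

Prior: Beta(9.9, 11.9).
Data: 5 successes in 11 trials (from the sequence). The binomial likelihood contributes p^5(1−p)^6, so the posterior is Beta(9.9+5, 11.9+6) = Beta(14.9, 17.9).
For Beta(a, b) with a, b > 1 the mode is (a−1)/(a+b−2) = 13.9/30.8 ≈ 0.4513.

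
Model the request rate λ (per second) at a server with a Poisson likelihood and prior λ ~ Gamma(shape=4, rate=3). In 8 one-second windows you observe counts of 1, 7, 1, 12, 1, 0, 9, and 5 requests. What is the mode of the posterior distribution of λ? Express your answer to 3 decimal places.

Σxᵢ = 1+7+1+12+1+0+9+5 = 36, with n = 8.
Posterior ∝ λ^3e^(−3λ) · λ^36e^(−8λ) = λ^39e^(−11λ), i.e. Gamma(shape=40, rate=11).
The mode of a Gamma(a, b) with a ≥ 1 (shape–rate) is (a−1)/b = 39/11 ≈ 3.545.

λ̂_MAP = 3.545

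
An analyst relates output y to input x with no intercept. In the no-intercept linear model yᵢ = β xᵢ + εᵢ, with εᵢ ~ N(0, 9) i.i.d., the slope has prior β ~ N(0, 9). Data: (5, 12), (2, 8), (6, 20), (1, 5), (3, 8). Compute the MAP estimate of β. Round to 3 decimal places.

β̂_MAP = 2.961

log p(β | y) = −Σ(yᵢ − βxᵢ)²/(2·9) − β²/(2·9) + const.
Setting the derivative to zero: Σxᵢ(yᵢ − βxᵢ)/9 − β/9 = 0, so β = Σxᵢyᵢ / (Σxᵢ² + σ²/τ²).
Σxᵢyᵢ = 5·12 + 2·8 + 6·20 + 1·5 + 3·8 = 225; Σxᵢ² = 75; σ²/τ² = 1.
β̂_MAP = 225 / (75 + 1) = 225/76 ≈ 2.961.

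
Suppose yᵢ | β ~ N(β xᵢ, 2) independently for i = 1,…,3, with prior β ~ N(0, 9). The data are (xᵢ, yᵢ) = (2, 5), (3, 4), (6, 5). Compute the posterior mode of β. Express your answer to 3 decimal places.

β̂_MAP = 1.056

log p(β | y) = −Σ(yᵢ − βxᵢ)²/(2·2) − β²/(2·9) + const.
Setting the derivative to zero: Σxᵢ(yᵢ − βxᵢ)/2 − β/9 = 0, so β = Σxᵢyᵢ / (Σxᵢ² + σ²/τ²).
Σxᵢyᵢ = 2·5 + 3·4 + 6·5 = 52; Σxᵢ² = 49; σ²/τ² = 2/9.
β̂_MAP = 52 / (49 + 2/9) = 52/(443/9) = 468/443 ≈ 1.056.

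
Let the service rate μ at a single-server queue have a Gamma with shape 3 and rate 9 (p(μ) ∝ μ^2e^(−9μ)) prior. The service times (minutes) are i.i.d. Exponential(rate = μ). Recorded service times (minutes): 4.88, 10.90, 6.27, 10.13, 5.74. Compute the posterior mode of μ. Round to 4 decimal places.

μ̂_MAP = 0.1492

The Exponential(rate=μ) likelihood is ∝ μ^n e^(−μΣtᵢ). Here n = 5 and Σtᵢ = 4.88 + 10.90 + 6.27 + 10.13 + 5.74 = 37.92.
Posterior ∝ μ^2e^(−9μ) · μ^5e^(−37.92μ) = μ^7e^(−46.92μ), i.e. Gamma(8, 46.92).
Mode = (a−1)/b = 7/46.92 ≈ 0.1492.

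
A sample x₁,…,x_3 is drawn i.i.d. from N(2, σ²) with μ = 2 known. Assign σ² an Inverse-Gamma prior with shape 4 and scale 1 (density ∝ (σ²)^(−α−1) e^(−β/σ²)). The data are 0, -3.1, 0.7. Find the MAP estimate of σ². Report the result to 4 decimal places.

σ̂²_MAP = 2.5923

Sum of squared deviations about the known mean: SS = (0−2)² + (-3.1−2)² + (0.7−2)² = 31.7.
The Normal likelihood contributes (σ²)^(−n/2) exp(−SS/(2σ²)), so the posterior is Inverse-Gamma(α + n/2, β + SS/2) = Inverse-Gamma(5.5, 16.85).
The mode of Inverse-Gamma(a, b) is b/(a+1) = 16.85/6.5 ≈ 2.5923.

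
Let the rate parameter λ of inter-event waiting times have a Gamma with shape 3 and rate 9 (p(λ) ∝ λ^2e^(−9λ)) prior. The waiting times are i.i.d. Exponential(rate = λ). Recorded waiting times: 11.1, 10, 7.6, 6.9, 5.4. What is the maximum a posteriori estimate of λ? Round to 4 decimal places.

The Exponential(rate=λ) likelihood is ∝ λ^n e^(−λΣtᵢ). Here n = 5 and Σtᵢ = 11.1 + 10 + 7.6 + 6.9 + 5.4 = 41.
Posterior ∝ λ^2e^(−9λ) · λ^5e^(−41λ) = λ^7e^(−50λ), i.e. Gamma(8, 50).
Mode = (a−1)/b = 7/50 ≈ 0.1400.

λ̂_MAP = 0.1400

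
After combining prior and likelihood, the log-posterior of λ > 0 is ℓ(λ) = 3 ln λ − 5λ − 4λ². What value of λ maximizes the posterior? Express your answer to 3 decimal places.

ℓ'(λ) = 3/λ − 5 − 8λ. Setting this to zero and multiplying by λ: 8λ² + 5λ − 3 = 0.
λ = (−5 + √(5² + 4·8·3)) / (2·8) = (−5 + √121) / 16 = (−5 + 11)/16 = 3/8.
ℓ''(λ) = −3/λ² − 8 < 0, confirming a maximum.

λ̂_MAP = 0.375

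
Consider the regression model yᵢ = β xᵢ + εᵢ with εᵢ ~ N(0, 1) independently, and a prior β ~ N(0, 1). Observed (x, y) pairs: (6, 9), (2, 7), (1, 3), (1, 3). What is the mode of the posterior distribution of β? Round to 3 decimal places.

β̂_MAP = 1.721

log p(β | y) = −Σ(yᵢ − βxᵢ)²/(2·1) − β²/(2·1) + const.
Setting the derivative to zero: Σxᵢ(yᵢ − βxᵢ)/1 − β/1 = 0, so β = Σxᵢyᵢ / (Σxᵢ² + σ²/τ²).
Σxᵢyᵢ = 6·9 + 2·7 + 1·3 + 1·3 = 74; Σxᵢ² = 42; σ²/τ² = 1.
β̂_MAP = 74 / (42 + 1) = 74/43 ≈ 1.721.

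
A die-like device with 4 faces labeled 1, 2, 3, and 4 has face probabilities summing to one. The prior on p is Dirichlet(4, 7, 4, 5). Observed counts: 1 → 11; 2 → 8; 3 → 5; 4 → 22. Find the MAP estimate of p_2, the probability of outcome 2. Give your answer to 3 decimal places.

The posterior is Dirichlet(αᵢ + nᵢ) = Dirichlet(15, 15, 9, 27).
For a Dirichlet(a₁,…,a_K) with all aᵢ > 1, the mode has j-th component (aⱼ − 1)/(Σaᵢ − K).
Here Σaᵢ = 66 and K = 4, so p_2 = (15 − 1)/(66 − 4) = 14/62 ≈ 0.226.

MAP estimate: 0.226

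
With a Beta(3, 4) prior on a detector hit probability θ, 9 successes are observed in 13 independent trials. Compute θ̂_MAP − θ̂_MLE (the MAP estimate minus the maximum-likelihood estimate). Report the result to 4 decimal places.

MAP − MLE = -0.0812

Posterior is Beta(12, 8); MAP = (12−1)/(20−2) = 11/18 ≈ 0.61111.
MLE ignores the prior: θ̂_MLE = k/n = 9/13 ≈ 0.69231.
Difference = 11/18 − 9/13 = -19/234 ≈ -0.0812.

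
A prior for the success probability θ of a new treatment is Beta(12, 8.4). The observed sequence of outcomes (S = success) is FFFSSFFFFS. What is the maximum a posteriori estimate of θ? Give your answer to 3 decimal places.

θ̂_MAP = 0.493

Prior: Beta(12, 8.4).
Data: 3 successes in 10 trials (from the sequence). The binomial likelihood contributes θ^3(1−θ)^7, so the posterior is Beta(12+3, 8.4+7) = Beta(15, 15.4).
For Beta(a, b) with a, b > 1 the mode is (a−1)/(a+b−2) = 14/28.4 ≈ 0.493.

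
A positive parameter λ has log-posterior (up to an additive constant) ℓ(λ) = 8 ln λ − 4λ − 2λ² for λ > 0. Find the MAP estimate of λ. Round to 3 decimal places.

ℓ'(λ) = 8/λ − 4 − 4λ. Setting this to zero and multiplying by λ: 4λ² + 4λ − 8 = 0.
λ = (−4 + √(4² + 4·4·8)) / (2·4) = (−4 + √144) / 8 = (−4 + 12)/8 = 1.
ℓ''(λ) = −8/λ² − 4 < 0, confirming a maximum.

λ̂_MAP = 1.000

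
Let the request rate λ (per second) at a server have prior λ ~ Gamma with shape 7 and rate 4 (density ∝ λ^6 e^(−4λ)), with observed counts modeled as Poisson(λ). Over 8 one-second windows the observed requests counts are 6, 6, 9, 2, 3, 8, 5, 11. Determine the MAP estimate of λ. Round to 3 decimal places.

Σxᵢ = 6+6+9+2+3+8+5+11 = 50, with n = 8.
Posterior ∝ λ^6e^(−4λ) · λ^50e^(−8λ) = λ^56e^(−12λ), i.e. Gamma(shape=57, rate=12).
The mode of a Gamma(a, b) with a ≥ 1 (shape–rate) is (a−1)/b = 56/12 ≈ 4.667.

λ̂_MAP = 4.667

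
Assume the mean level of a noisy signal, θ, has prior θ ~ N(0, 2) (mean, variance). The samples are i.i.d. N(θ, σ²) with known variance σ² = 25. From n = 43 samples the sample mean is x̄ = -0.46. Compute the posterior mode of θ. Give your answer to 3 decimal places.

θ̂_MAP = -0.356

n = 43, x̄ = -0.46.
For a Normal prior and Normal likelihood with known variance, the posterior is Normal; its mode equals its mean, the precision-weighted average.
Prior precision 1/σ₀² = 1/2 = 0.5; data precision n/σ² = 43/25 = 1.72.
θ̂ = (0.5·0 + 1.72·(-0.46)) / (0.5 + 1.72) = (-0.7912)/2.22 = -989/2775 ≈ -0.356.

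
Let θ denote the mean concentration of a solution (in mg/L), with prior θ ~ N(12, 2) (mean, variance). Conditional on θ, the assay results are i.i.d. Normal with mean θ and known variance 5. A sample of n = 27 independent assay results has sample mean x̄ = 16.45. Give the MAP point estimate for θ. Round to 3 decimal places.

θ̂_MAP = 16.073

n = 27, x̄ = 16.45.
For a Normal prior and Normal likelihood with known variance, the posterior is Normal; its mode equals its mean, the precision-weighted average.
Prior precision 1/σ₀² = 1/2 = 0.5; data precision n/σ² = 27/5 = 5.4.
θ̂ = (0.5·12 + 5.4·16.45) / (0.5 + 5.4) = 94.83/5.9 = 9483/590 ≈ 16.073.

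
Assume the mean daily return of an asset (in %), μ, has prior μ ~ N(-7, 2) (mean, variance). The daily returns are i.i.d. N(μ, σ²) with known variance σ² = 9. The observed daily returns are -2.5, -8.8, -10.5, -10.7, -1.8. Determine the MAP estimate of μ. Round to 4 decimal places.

μ̂_MAP = -6.9263

n = 5; x̄ = ((-2.5) + (-8.8) + (-10.5) + (-10.7) + (-1.8))/5 = -34.3/5 = -6.86.
For a Normal prior and Normal likelihood with known variance, the posterior is Normal; its mode equals its mean, the precision-weighted average.
Prior precision 1/σ₀² = 1/2 = 0.5; data precision n/σ² = 5/9.
μ̂ = (0.5·(-7) + (5/9)·(-6.86)) / (0.5 + 5/9) = (-329/45)/(19/18) = -658/95 ≈ -6.9263.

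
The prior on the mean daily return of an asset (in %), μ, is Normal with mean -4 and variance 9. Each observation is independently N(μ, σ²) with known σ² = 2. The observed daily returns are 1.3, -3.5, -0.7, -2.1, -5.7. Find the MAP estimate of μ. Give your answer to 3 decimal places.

n = 5; x̄ = (1.3 + (-3.5) + (-0.7) + (-2.1) + (-5.7))/5 = -10.7/5 = -2.14.
For a Normal prior and Normal likelihood with known variance, the posterior is Normal; its mode equals its mean, the precision-weighted average.
Prior precision 1/σ₀² = 1/9; data precision n/σ² = 5/2 = 2.5.
μ̂ = ((1/9)·(-4) + 2.5·(-2.14)) / (1/9 + 2.5) = (-1043/180)/(47/18) = -1043/470 ≈ -2.219.

μ̂_MAP = -2.219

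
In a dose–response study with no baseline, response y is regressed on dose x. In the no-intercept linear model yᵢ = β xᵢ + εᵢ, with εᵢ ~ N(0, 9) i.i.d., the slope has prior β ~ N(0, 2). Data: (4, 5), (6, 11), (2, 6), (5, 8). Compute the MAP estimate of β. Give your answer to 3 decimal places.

β̂_MAP = 1.614

log p(β | y) = −Σ(yᵢ − βxᵢ)²/(2·9) − β²/(2·2) + const.
Setting the derivative to zero: Σxᵢ(yᵢ − βxᵢ)/9 − β/2 = 0, so β = Σxᵢyᵢ / (Σxᵢ² + σ²/τ²).
Σxᵢyᵢ = 4·5 + 6·11 + 2·6 + 5·8 = 138; Σxᵢ² = 81; σ²/τ² = 4.5.
β̂_MAP = 138 / (81 + 4.5) = 138/85.5 ≈ 1.614.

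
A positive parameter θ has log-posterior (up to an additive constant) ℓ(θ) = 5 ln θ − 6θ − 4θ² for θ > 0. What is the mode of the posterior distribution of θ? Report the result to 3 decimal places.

ℓ'(θ) = 5/θ − 6 − 8θ. Setting this to zero and multiplying by θ: 8θ² + 6θ − 5 = 0.
θ = (−6 + √(6² + 4·8·5)) / (2·8) = (−6 + √196) / 16 = (−6 + 14)/16 = 1/2.
ℓ''(θ) = −5/θ² − 8 < 0, confirming a maximum.

θ̂_MAP = 0.500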